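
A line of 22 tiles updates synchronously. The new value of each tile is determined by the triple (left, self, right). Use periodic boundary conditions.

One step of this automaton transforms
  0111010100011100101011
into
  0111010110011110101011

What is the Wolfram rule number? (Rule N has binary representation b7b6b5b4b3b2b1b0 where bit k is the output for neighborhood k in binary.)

220

position 2: 111 → 1  (bit 7 = 1)
position 3: 110 → 1  (bit 6 = 1)
position 0: 101 → 0  (bit 5 = 0)
position 8: 100 → 1  (bit 4 = 1)
position 1: 011 → 1  (bit 3 = 1)
position 5: 010 → 1  (bit 2 = 1)
position 10: 001 → 0  (bit 1 = 0)
position 9: 000 → 0  (bit 0 = 0)
bits b7..b0 = 11011100 = 220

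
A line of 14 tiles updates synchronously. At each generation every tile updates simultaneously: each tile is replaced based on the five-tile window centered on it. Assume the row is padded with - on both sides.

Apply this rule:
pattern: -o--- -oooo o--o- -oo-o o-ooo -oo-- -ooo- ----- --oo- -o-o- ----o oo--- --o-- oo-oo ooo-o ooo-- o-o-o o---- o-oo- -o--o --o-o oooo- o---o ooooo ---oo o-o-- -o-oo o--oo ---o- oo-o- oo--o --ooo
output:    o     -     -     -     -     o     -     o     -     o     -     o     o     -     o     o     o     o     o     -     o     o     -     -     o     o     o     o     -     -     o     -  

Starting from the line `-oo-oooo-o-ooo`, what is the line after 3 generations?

--oo-oo-o--o-o

o-----oo-oo--o
oooo-o---ooo-o
--oo-oo-o--o-o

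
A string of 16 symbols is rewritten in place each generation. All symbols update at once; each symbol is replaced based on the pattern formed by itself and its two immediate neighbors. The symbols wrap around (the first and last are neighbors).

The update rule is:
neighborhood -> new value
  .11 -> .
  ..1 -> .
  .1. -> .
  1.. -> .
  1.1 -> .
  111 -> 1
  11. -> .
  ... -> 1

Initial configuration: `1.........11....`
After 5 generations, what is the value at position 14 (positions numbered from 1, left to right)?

1

..1111111....11.
1..11111..11....
....111......11.
111..1..1111....
.1.......11..11.
position 14 holds 1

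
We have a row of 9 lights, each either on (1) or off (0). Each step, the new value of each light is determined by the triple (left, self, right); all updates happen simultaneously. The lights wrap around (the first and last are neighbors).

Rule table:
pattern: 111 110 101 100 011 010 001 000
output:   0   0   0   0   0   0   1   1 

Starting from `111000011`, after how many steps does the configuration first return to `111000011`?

step 1: 000011100
step 2: 111100001
step 3: 000001110
step 4: 111110000
step 5: 000000111
step 6: 011111000
step 7: 100000011
step 8: 001111100
step 9: 110000001
step 10: 000111110
step 11: 111000000
step 12: 000011111
step 13: 011100000
step 14: 100001111
step 15: 001110000
step 16: 110000111
step 17: 000111000
step 18: 111000011

18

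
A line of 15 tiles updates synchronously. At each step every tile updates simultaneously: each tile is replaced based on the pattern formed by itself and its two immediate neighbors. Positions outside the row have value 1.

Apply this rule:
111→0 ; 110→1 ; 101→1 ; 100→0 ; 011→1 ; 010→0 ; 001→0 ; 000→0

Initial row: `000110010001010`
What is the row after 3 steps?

000110000000010

000110000000101
000110000000011
000110000000010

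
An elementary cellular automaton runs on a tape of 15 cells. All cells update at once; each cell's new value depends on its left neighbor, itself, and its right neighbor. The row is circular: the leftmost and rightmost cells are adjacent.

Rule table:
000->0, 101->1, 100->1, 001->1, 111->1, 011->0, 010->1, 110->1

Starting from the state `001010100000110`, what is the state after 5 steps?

step 1: 011111110001011
step 2: 101111111011101
step 3: 110111111101110
step 4: 011011111110111
step 5: 101101111111011

101101111111011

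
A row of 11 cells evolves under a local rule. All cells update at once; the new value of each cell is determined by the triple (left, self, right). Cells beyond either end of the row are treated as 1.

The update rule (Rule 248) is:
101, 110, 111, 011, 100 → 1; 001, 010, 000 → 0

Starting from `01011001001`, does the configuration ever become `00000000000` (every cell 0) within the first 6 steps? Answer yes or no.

no

10111100101
11111110011
11111111011
11111111111
11111111111  (fixed point — unchanged through step 6)
step 6 is 11111111111, still not uniform 0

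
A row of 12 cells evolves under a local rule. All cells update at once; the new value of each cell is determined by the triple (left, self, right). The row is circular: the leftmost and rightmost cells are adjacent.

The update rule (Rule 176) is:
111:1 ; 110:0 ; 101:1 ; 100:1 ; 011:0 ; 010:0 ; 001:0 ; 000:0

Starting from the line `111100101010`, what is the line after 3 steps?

010010100101

011010010101
100101001010
010010100101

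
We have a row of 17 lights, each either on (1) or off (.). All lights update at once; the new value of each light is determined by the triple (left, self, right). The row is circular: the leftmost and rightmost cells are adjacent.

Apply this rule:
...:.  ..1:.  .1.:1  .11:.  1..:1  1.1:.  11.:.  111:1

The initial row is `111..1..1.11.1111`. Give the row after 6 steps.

...1...1....11..1

11.1.11.1.....111
1..1....11.....11
.1.11.....1.....1
.1...1....11....1
.11..11.....1...1
...1...1....11..1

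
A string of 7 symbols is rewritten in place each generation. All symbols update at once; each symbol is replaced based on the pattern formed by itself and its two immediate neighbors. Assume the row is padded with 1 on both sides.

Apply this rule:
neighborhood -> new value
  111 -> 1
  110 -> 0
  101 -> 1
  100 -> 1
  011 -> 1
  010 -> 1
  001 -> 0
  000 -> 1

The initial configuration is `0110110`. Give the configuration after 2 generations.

1011011

generation 1: 1101101
generation 2: 1011011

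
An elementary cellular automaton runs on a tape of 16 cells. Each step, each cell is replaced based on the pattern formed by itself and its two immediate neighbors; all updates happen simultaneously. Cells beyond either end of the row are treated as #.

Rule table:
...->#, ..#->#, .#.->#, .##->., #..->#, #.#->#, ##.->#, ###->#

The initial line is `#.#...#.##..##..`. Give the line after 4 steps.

###########.###.

step 1: ########.###.###
step 2: #########.###.##
step 3: ##########.###.#
step 4: ###########.###.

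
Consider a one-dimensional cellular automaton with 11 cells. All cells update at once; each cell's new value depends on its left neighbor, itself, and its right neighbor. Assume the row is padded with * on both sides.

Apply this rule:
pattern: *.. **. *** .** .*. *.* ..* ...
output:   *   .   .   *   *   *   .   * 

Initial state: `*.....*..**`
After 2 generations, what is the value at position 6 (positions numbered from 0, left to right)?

*

.****.**.*.
**...**.***
position 6 holds *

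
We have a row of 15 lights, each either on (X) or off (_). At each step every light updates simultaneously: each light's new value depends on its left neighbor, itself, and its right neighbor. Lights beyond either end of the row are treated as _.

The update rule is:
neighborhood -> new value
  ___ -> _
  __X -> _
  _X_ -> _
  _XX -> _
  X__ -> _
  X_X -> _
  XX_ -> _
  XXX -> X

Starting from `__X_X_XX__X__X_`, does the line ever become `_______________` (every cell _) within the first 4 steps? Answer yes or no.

step 1: _______________
all cells are _ at step 1

yes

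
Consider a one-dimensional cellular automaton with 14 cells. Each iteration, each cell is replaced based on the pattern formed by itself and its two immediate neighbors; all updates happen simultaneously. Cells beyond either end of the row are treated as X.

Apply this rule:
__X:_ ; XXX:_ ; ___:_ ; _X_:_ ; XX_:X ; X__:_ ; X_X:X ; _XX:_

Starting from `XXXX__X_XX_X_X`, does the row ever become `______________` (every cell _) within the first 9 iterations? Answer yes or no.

___X___X_XX_X_
________X_XX_X
_________X_XX_
__________X_XX
___________X__
______________
all cells are _ at iteration 6

yes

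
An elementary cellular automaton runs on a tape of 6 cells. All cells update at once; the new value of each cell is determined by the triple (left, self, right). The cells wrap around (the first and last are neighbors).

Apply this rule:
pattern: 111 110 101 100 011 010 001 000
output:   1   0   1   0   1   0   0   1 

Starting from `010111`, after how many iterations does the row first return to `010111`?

6

101110
011101
111010
110101
101011
010111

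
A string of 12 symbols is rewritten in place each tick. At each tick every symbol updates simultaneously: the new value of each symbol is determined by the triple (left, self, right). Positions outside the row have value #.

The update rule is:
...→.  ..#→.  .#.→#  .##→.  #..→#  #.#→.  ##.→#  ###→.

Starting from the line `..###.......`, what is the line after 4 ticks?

..##...##...

#...##......
##...##.....
.##...##....
..##...##...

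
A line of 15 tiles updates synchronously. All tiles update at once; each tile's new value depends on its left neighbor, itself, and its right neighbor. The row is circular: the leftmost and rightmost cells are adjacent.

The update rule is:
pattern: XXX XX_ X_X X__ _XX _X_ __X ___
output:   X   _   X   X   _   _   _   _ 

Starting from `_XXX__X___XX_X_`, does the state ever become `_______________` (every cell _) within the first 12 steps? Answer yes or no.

no

__X_X__X____X_X
X__X_X__X____X_
_X__X_X__X____X
X_X__X_X__X____
_X_X__X_X__X___
__X_X__X_X__X__
___X_X__X_X__X_
____X_X__X_X__X
X____X_X__X_X__
_X____X_X__X_X_
__X____X_X__X_X
X__X____X_X__X_
step 12 is X__X____X_X__X_, still not uniform _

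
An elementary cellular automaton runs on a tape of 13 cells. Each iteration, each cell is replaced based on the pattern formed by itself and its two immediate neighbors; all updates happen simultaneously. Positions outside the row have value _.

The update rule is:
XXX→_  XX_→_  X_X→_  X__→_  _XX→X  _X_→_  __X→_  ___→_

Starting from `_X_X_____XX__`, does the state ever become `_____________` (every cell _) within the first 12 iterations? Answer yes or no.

_________X___
_____________
all cells are _ at iteration 2

yes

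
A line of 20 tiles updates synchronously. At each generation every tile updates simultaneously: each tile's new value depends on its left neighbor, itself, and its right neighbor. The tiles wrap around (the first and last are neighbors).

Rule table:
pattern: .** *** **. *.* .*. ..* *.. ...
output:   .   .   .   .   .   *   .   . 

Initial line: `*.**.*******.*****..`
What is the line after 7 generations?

generation 1: ...................*
generation 2: ..................*.
generation 3: .................*..
generation 4: ................*...
generation 5: ...............*....
generation 6: ..............*.....
generation 7: .............*......

.............*......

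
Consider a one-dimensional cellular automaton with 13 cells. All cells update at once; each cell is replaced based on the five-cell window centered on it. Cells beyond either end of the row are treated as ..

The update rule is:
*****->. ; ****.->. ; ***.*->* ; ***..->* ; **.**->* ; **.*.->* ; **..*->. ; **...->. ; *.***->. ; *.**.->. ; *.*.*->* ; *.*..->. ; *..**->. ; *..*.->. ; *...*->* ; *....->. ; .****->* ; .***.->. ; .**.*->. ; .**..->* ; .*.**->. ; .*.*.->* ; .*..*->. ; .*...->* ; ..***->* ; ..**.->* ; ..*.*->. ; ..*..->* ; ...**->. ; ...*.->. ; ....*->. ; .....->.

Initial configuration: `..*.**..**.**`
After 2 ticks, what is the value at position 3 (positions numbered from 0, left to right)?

.....*..*.*.*
.....*...***.
position 3 holds .

.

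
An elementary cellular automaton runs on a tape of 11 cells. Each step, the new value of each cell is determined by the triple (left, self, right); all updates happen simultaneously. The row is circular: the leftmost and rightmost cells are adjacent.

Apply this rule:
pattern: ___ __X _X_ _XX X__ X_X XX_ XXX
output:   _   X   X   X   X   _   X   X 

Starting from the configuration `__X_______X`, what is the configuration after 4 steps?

XXXX_____XX
XXXXX___XXX
XXXXXX_XXXX
XXXXXX_XXXX

XXXXXX_XXXX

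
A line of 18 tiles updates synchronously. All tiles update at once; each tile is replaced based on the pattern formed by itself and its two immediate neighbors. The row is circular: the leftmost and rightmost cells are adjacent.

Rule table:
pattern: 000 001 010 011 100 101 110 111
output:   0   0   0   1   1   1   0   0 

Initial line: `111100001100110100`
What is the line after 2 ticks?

100010001010101010
010001000101010101

010001000101010101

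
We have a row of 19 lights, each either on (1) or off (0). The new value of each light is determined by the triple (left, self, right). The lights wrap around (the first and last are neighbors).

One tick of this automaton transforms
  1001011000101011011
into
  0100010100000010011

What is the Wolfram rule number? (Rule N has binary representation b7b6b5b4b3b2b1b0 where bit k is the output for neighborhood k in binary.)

position 18: 111 → 1  (bit 7 = 1)
position 0: 110 → 0  (bit 6 = 0)
position 4: 101 → 0  (bit 5 = 0)
position 1: 100 → 1  (bit 4 = 1)
position 5: 011 → 1  (bit 3 = 1)
position 3: 010 → 0  (bit 2 = 0)
position 2: 001 → 0  (bit 1 = 0)
position 8: 000 → 0  (bit 0 = 0)
bits b7..b0 = 10011000 = 152

152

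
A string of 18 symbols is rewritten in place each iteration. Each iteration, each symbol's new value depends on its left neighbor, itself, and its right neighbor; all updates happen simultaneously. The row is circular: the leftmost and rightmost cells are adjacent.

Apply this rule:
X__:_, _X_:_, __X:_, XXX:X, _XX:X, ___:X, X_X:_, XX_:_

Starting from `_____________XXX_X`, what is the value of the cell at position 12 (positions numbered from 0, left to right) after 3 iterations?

_

iteration 1: _XXXXXXXXXXX_XX___
iteration 2: _XXXXXXXXXX__X__XX
iteration 3: _XXXXXXXXX______X_
position 12 holds _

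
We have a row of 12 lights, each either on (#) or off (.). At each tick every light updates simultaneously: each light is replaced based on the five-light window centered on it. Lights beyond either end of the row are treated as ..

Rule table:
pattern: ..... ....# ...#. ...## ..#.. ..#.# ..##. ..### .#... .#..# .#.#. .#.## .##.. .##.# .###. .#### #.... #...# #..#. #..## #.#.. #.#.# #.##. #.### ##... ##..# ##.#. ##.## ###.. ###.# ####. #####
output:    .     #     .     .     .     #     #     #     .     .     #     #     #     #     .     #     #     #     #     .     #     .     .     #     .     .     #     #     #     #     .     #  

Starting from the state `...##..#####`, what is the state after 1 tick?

.#.##..###.#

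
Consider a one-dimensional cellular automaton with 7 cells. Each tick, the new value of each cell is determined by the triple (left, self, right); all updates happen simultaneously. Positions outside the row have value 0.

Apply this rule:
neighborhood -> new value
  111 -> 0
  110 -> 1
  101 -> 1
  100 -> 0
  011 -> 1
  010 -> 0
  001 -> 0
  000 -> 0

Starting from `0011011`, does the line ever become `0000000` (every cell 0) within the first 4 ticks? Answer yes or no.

yes

0011111
0010001
0000000
all cells are 0 at tick 3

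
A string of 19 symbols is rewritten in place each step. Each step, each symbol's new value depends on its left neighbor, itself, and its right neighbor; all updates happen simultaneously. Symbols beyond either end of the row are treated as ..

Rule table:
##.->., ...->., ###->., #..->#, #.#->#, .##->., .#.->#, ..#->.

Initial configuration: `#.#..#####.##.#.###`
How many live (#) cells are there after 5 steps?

step 1: ####......#..###...
step 2: ....#.....##....#..
step 3: ....##......#...##.
step 4: ......#.....##....#
step 5: ......##......#...#
count of #: 4

4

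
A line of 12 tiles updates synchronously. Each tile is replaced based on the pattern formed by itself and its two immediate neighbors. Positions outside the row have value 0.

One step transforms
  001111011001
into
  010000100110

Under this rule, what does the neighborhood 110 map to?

At position 5 the neighborhood is 110; the next row has 0 there.

0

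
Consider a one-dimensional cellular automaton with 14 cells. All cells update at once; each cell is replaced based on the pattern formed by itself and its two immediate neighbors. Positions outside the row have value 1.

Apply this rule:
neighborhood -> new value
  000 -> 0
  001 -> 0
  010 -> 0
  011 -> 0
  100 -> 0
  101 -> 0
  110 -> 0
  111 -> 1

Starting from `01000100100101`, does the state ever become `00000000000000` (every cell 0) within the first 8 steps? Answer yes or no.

00000000000000
all cells are 0 at step 1

yes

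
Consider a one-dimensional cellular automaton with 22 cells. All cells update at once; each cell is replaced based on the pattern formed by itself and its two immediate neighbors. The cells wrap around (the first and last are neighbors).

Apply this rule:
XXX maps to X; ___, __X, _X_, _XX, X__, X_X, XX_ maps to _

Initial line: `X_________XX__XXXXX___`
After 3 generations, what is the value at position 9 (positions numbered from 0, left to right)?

_

generation 1: _______________XXX____
generation 2: ________________X_____
generation 3: ______________________
position 9 holds _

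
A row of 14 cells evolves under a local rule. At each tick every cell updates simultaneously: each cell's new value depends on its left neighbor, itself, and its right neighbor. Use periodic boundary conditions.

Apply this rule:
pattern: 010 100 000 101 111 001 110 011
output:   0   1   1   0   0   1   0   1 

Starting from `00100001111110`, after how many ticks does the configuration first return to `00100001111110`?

28

tick 1: 11011111000001
tick 2: 00010000111111
tick 3: 11101111100000
tick 4: 10001000011111
tick 5: 01110111110000
tick 6: 11000100001111
tick 7: 00111011111000
tick 8: 11100010000111
tick 9: 00011101111100
tick 10: 11110001000011
tick 11: 00001110111110
tick 12: 11111000100001
tick 13: 00000111011111
tick 14: 11111100010000
tick 15: 10000011101111
tick 16: 01111110001000
tick 17: 11000001110111
tick 18: 00111111000100
tick 19: 11100000111011
tick 20: 00011111100010
tick 21: 11110000011101
tick 22: 00001111110001
tick 23: 11111000001110
tick 24: 10000111111000
tick 25: 01111100000111
tick 26: 01000011111100
tick 27: 10111110000011
tick 28: 00100001111110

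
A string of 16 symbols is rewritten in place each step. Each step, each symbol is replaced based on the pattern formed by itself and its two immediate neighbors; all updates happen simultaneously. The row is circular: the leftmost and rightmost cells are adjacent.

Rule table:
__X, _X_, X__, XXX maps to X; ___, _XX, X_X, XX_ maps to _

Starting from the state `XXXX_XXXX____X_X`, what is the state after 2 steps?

XXX___XX_X__XX__
_X_X_X___XXX__XX

_X_X_X___XXX__XX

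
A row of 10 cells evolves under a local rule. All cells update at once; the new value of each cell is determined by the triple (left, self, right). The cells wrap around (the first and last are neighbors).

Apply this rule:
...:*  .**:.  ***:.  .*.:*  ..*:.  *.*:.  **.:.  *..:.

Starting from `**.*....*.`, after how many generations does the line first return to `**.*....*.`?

2

...*.**.*.
**.*....*.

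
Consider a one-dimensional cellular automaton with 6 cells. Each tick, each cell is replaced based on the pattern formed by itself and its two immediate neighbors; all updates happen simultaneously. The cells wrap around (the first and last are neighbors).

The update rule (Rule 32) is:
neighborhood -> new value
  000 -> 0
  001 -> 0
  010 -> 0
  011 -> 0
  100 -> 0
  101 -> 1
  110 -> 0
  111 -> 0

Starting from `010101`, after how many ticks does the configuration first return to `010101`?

2

101010
010101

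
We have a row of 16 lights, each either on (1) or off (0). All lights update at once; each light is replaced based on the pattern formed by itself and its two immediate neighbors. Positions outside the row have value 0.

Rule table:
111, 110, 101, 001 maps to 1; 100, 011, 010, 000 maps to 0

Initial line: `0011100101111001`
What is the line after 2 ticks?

0101101010111010
1010110101011100

1010110101011100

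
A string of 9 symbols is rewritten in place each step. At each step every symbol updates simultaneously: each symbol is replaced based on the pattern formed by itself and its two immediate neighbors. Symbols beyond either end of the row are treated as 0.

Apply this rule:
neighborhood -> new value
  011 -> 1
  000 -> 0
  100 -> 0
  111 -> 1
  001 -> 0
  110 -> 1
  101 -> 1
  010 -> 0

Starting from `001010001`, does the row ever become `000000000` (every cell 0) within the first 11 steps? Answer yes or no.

step 1: 000100000
step 2: 000000000
all cells are 0 at step 2

yes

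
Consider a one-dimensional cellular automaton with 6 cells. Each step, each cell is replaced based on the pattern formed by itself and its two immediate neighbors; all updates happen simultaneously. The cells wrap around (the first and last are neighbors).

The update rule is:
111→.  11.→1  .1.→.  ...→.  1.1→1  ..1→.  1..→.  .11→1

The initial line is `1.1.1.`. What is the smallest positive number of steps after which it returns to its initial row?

2

step 1: .1.1.1
step 2: 1.1.1.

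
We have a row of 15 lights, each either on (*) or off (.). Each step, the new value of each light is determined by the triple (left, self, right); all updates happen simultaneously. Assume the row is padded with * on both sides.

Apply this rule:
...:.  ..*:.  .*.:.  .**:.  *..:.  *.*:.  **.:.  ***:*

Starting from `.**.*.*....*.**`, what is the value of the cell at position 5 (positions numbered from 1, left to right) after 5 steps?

..............*
...............
...............  (fixed point — unchanged through step 5)
position 5 holds .

.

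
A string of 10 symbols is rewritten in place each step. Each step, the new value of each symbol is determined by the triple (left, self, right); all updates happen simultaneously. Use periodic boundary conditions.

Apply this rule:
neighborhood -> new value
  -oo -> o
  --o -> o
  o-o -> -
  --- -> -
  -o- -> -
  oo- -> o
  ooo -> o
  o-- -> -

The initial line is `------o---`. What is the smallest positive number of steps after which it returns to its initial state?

step 1: -----o----
step 2: ----o-----
step 3: ---o------
step 4: --o-------
step 5: -o--------
step 6: o---------
step 7: ---------o
step 8: --------o-
step 9: -------o--
step 10: ------o---

10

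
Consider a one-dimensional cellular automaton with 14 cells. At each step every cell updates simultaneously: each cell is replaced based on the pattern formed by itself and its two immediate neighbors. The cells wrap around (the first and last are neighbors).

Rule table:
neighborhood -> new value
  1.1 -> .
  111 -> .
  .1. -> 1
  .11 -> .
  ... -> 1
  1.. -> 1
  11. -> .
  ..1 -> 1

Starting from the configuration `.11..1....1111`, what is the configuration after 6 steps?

111.......1111

step 1: ...1111111....
step 2: 111.......1111
step 3: ...1111111....  (repeats step 1; period 2)
step 6: 111.......1111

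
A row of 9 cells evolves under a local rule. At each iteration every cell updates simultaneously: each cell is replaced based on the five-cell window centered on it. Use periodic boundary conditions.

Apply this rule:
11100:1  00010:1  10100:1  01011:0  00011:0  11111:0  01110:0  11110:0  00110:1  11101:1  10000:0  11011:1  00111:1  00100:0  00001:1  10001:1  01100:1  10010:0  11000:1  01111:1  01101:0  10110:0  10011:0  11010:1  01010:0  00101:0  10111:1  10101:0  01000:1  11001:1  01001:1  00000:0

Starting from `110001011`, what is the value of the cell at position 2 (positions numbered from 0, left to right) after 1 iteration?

1

011110011
position 2 holds 1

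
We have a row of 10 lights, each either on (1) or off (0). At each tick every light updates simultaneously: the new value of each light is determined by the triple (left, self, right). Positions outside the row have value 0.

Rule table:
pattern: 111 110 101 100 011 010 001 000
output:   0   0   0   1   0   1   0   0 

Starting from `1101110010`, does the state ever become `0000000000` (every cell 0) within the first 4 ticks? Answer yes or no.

0000001011
0000001000
0000001100
0000000010
tick 4 is 0000000010, still not uniform 0

no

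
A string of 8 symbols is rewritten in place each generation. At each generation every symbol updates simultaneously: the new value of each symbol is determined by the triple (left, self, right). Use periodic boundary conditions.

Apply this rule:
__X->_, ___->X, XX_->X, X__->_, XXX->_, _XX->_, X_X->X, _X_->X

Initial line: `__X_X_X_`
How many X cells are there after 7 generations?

generation 1: X_XXXXX_
generation 2: XX____XX
generation 3: _X_XX___
generation 4: _XX_X_XX
generation 5: X_XXXX_X
generation 6: XX___XX_
generation 7: _X_X__XX
count of X: 4

4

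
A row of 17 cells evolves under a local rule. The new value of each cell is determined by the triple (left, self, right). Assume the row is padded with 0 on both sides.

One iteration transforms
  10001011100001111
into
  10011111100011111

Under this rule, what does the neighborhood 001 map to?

1

At position 3 the neighborhood is 001; the next row has 1 there.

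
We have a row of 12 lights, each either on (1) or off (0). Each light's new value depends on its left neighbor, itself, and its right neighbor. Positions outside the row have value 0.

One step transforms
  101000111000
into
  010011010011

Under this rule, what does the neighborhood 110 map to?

At position 8 the neighborhood is 110; the next row has 0 there.

0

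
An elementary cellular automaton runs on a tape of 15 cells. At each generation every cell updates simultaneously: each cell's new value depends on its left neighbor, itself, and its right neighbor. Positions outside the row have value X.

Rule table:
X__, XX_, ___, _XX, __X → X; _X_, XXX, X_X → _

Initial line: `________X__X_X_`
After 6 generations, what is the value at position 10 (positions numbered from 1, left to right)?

_

XXXXXXXX_XX____
_______X_XXXXXX
XXXXXXX__X_____
______XXX_XXXXX
XXXXXXX_X_X____
______X____XXXX
position 10 holds _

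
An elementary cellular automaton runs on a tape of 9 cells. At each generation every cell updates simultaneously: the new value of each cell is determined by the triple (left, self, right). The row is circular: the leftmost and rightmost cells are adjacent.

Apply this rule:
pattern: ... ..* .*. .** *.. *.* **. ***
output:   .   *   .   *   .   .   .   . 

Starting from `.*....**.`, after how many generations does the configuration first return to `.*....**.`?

*....**..
....**..*
...**..*.
..**..*..
.**..*...
**..*....
*..*....*
..*....**
.*....**.

9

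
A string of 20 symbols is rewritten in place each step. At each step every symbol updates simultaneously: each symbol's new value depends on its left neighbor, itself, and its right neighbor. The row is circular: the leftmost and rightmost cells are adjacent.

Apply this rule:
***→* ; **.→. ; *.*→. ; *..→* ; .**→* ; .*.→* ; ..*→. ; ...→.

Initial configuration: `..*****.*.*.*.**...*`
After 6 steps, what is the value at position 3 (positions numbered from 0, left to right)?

.

step 1: *.****..*.*.*.*.*..*
step 2: ..***.*.*.*.*.*.**.*
step 3: *.**..*.*.*.*.*.*..*
step 4: ..*.*.*.*.*.*.*.**.*
step 5: *.*.*.*.*.*.*.*.*..*
step 6: ..*.*.*.*.*.*.*.**.*
position 3 holds .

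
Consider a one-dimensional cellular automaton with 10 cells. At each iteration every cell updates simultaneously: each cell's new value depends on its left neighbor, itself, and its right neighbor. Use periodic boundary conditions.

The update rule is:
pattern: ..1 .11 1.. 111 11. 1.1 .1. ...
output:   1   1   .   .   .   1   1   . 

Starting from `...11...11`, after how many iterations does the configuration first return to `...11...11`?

5

..11...11.
.11...11..
11...11...
1...11...1
...11...11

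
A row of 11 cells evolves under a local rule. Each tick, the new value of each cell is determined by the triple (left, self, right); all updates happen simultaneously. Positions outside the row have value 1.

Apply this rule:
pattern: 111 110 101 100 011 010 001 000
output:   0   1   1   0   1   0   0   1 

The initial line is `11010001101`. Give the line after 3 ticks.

00101011010

01100101111
11100011000
00101011010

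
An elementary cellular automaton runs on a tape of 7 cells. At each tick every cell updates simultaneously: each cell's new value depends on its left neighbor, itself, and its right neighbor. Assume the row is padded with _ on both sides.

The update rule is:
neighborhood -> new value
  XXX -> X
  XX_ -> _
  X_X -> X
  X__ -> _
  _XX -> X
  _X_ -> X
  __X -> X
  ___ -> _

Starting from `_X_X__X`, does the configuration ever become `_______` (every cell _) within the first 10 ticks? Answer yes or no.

no

tick 1: XXXX_XX
tick 2: XXX_XX_
tick 3: XX_XX__
tick 4: X_XX___
tick 5: XXX____
tick 6: XX_____
tick 7: X______
tick 8: X______  (fixed point — unchanged through tick 10)
tick 10 is X______, still not uniform _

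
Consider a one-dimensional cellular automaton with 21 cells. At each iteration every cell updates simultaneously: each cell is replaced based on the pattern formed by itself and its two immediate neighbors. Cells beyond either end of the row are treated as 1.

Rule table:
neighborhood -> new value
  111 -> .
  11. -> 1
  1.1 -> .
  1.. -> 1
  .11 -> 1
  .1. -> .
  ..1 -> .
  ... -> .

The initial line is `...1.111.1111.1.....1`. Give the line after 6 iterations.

...111........1..1..1

iteration 1: 1....1.1.1..1..1....1
iteration 2: 11........1..1..1...1
iteration 3: .11........1..1..1..1
iteration 4: .111........1..1..1.1
iteration 5: .1.11........1..1...1
iteration 6: ...111........1..1..1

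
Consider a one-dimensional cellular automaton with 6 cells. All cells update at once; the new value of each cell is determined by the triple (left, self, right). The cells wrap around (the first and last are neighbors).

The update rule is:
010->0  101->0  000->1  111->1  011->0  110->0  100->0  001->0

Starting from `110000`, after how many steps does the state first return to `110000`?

2

step 1: 000110
step 2: 110000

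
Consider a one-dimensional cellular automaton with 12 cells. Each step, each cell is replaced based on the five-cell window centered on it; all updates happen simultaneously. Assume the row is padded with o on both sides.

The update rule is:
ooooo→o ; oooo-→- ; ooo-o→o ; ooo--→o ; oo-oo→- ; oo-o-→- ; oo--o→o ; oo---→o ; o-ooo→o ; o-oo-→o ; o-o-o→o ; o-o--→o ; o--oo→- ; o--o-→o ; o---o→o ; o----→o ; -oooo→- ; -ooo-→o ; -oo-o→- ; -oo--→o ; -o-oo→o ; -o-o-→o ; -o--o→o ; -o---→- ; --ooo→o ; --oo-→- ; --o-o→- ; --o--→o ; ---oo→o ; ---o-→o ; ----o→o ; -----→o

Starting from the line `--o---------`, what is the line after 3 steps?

step 1: ooo-oooooooo
step 2: o-o-o-oooooo
step 3: o-ooooo-oooo

o-ooooo-oooo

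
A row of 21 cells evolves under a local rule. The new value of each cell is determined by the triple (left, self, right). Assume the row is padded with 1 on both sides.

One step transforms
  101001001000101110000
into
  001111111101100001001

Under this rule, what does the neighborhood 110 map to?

0

At position 0 the neighborhood is 110; the next row has 0 there.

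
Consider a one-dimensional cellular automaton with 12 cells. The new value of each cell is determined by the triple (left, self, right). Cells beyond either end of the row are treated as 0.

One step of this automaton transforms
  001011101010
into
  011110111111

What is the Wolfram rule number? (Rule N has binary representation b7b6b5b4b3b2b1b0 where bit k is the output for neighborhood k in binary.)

position 5: 111 → 0  (bit 7 = 0)
position 6: 110 → 1  (bit 6 = 1)
position 3: 101 → 1  (bit 5 = 1)
position 11: 100 → 1  (bit 4 = 1)
position 4: 011 → 1  (bit 3 = 1)
position 2: 010 → 1  (bit 2 = 1)
position 1: 001 → 1  (bit 1 = 1)
position 0: 000 → 0  (bit 0 = 0)
bits b7..b0 = 01111110 = 126

126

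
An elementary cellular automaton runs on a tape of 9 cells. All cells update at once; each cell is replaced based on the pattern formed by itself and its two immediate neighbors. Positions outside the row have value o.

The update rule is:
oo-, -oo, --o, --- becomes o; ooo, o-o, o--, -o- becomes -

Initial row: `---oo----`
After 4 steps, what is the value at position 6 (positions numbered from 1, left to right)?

o

-oooo-ooo
-o--o-o--
---o----o
-oo--oooo
position 6 holds o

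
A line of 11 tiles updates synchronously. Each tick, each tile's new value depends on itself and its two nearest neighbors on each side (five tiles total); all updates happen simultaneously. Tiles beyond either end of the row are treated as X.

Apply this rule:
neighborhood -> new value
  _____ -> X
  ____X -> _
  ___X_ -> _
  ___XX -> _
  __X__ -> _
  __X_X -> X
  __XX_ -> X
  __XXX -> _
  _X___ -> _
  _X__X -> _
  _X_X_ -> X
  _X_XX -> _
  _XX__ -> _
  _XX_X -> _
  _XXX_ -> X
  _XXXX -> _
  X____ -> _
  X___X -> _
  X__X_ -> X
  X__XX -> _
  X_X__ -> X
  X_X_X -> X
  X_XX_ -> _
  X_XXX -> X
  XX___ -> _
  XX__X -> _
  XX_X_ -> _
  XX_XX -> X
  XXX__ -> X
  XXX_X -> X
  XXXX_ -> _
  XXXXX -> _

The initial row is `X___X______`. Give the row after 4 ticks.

X______XX__
X__XX__X___
X__X__X____
X_X__X_____

X_X__X_____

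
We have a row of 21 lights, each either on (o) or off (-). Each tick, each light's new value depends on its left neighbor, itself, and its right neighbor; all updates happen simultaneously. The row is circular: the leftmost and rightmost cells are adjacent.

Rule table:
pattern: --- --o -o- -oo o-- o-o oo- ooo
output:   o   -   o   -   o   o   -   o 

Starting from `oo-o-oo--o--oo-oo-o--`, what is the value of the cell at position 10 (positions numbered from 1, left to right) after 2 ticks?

-

--ooo--o-oo---o--ooo-
o--o-o-oo--oo-oo--o-o
position 10 holds -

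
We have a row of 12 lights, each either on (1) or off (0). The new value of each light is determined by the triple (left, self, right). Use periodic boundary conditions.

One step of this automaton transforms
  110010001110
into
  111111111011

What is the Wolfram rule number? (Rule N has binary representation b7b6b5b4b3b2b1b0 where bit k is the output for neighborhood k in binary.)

127

position 9: 111 → 0  (bit 7 = 0)
position 1: 110 → 1  (bit 6 = 1)
position 11: 101 → 1  (bit 5 = 1)
position 2: 100 → 1  (bit 4 = 1)
position 0: 011 → 1  (bit 3 = 1)
position 4: 010 → 1  (bit 2 = 1)
position 3: 001 → 1  (bit 1 = 1)
position 6: 000 → 1  (bit 0 = 1)
bits b7..b0 = 01111111 = 127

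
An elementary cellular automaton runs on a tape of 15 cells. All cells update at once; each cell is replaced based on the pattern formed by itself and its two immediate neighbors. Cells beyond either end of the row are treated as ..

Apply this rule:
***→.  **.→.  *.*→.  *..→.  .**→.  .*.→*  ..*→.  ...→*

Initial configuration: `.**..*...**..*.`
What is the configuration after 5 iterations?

.....*.*.....*.

.....*.*.....*.
****.*.*.***.*.
.....*.*.....*.  (repeats iteration 1; period 2)
iteration 5: .....*.*.....*.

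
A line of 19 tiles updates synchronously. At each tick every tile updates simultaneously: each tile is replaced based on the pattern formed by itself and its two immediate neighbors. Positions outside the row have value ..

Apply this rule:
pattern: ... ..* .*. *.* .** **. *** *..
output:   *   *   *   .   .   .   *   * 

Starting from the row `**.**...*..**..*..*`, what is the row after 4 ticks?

*.*.***..******...*

.....******..******
*****.****.**.****.
.***...**......**.*
*.*.***..******...*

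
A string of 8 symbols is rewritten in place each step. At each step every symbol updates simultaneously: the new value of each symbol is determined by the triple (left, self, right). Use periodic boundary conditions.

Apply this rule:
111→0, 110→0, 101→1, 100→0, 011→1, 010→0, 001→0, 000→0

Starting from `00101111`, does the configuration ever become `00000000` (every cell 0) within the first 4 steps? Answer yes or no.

00011000
00010000
00000000
all cells are 0 at step 3

yes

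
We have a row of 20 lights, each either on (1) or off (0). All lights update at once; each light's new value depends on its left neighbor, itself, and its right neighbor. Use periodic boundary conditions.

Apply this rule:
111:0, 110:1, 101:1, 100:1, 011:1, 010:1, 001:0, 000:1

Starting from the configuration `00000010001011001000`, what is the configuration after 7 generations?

11111011101111101111
00001110111000111000
11101011101110101111
00111110111011111000
10100011101110001111
11111010111011101000
10001111101110111110

10001111101110111110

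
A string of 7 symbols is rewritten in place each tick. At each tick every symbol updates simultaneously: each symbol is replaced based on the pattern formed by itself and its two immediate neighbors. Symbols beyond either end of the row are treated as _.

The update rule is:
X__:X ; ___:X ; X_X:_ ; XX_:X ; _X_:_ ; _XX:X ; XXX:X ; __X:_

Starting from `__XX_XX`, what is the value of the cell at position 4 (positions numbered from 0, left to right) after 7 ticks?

_

X_XX_XX
__XX_XX  (repeats tick 0; period 2)
tick 7: X_XX_XX
position 4 holds _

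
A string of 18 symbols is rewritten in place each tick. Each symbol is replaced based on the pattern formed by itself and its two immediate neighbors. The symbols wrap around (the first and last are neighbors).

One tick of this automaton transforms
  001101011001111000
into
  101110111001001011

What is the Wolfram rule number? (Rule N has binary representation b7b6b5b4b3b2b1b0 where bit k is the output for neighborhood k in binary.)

105

position 12: 111 → 0  (bit 7 = 0)
position 3: 110 → 1  (bit 6 = 1)
position 4: 101 → 1  (bit 5 = 1)
position 9: 100 → 0  (bit 4 = 0)
position 2: 011 → 1  (bit 3 = 1)
position 5: 010 → 0  (bit 2 = 0)
position 1: 001 → 0  (bit 1 = 0)
position 0: 000 → 1  (bit 0 = 1)
bits b7..b0 = 01101001 = 105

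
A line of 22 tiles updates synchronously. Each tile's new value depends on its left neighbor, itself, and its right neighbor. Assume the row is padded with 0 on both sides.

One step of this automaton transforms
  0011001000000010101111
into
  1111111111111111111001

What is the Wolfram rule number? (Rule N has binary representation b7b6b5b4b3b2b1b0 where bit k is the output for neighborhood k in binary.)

position 19: 111 → 0  (bit 7 = 0)
position 3: 110 → 1  (bit 6 = 1)
position 15: 101 → 1  (bit 5 = 1)
position 4: 100 → 1  (bit 4 = 1)
position 2: 011 → 1  (bit 3 = 1)
position 6: 010 → 1  (bit 2 = 1)
position 1: 001 → 1  (bit 1 = 1)
position 0: 000 → 1  (bit 0 = 1)
bits b7..b0 = 01111111 = 127

127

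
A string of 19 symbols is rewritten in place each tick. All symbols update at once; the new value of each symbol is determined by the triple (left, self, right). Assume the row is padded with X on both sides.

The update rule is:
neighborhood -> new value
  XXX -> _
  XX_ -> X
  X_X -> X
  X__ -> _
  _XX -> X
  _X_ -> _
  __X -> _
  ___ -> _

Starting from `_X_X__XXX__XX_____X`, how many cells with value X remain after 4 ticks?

X_X___X_X__XX_____X
XX_____X___XX_____X
_X_________XX_____X
X__________XX_____X
count of X: 4

4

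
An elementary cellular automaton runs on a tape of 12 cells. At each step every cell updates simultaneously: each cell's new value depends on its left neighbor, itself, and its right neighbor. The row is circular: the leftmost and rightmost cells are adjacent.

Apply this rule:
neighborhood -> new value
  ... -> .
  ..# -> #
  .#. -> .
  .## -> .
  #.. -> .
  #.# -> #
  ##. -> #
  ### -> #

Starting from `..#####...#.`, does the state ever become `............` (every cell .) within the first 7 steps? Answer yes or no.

.#.####..#..
#.#.###.#...
.#.#.###...#
#.#.#.##..#.
.#.#.#.#.#.#
#.#.#.#.#.#.
.#.#.#.#.#.#
step 7 is .#.#.#.#.#.#, still not uniform .

no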